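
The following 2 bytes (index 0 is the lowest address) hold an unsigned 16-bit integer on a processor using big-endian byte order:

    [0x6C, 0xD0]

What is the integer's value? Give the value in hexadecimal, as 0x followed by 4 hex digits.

0x6CD0

Big-endian: lowest address holds the most-significant byte.
The bytes are already most-significant first: 0x6CD0.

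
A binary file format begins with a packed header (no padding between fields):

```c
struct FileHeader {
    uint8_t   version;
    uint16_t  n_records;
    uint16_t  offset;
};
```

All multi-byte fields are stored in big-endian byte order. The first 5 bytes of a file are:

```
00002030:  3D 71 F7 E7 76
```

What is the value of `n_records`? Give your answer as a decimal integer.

`n_records` follows `version` (1 byte), so it starts at byte offset 1 and occupies 2 bytes.
Bytes at offsets 1..2: 71 F7.
In big-endian order the high byte comes first in memory.
The bytes are already most-significant first: 0x71F7.
0x71F7 = 29175.

29175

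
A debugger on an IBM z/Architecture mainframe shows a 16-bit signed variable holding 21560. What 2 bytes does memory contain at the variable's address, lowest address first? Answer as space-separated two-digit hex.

21560 in hexadecimal, padded to 16 bits, is 0x5438.
Split into bytes (most-significant first): 54 38.
Big-endian: lowest address holds the most-significant byte.
So the memory order matches the most-significant-first order: 54 38.

54 38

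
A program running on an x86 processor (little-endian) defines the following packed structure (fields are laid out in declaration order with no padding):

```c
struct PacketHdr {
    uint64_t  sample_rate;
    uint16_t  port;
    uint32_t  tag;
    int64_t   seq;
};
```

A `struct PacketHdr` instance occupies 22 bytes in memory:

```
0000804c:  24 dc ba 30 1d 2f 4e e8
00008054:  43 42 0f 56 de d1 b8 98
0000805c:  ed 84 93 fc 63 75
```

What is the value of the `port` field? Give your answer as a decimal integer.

`port` follows `sample_rate` (8 bytes), so it starts at byte offset 8 and occupies 2 bytes.
Bytes at offsets 8..9: 43 42.
In little-endian order the low byte comes first in memory.
Reassemble most-significant byte first: 42 43 → 0x4243.
0x4243 = 16963.

16963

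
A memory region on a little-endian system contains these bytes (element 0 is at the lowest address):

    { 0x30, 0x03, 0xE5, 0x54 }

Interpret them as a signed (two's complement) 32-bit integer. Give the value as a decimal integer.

Little-endian stores the least-significant byte at the lowest address.
Reassemble most-significant byte first: 54 E5 03 30 → 0x54E50330.
0x54E50330 = 1424294704.

1424294704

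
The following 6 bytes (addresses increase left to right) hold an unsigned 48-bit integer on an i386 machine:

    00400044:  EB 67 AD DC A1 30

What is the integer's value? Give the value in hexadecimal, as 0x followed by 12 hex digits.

In little-endian order the low byte comes first in memory.
Reassemble most-significant byte first: 30 A1 DC AD 67 EB → 0x30A1DCAD67EB.

0x30A1DCAD67EB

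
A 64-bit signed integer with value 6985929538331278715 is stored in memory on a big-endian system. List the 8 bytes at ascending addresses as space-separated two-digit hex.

6985929538331278715 in hexadecimal, padded to 64 bits, is 0x60F301E6EE24FD7B.
Split into bytes (most-significant first): 60 F3 01 E6 EE 24 FD 7B.
Big-endian: lowest address holds the most-significant byte.
So the memory order matches the most-significant-first order: 60 F3 01 E6 EE 24 FD 7B.

60 F3 01 E6 EE 24 FD 7B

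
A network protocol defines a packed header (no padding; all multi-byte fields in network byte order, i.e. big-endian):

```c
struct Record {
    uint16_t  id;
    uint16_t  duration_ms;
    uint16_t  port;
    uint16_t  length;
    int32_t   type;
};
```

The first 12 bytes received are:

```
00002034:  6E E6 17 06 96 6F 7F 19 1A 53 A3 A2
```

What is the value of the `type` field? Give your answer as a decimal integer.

441688994

`type` follows `id` (2 B), `duration_ms` (2 B), `port` (2 B), `length` (2 B), so it starts at offset 2 + 2 + 2 + 2 = 8 and occupies 4 bytes.
Bytes at offsets 8..11: 1A 53 A3 A2.
Big-endian: lowest address holds the most-significant byte.
The bytes are already most-significant first: 0x1A53A3A2.
0x1A53A3A2 = 441688994.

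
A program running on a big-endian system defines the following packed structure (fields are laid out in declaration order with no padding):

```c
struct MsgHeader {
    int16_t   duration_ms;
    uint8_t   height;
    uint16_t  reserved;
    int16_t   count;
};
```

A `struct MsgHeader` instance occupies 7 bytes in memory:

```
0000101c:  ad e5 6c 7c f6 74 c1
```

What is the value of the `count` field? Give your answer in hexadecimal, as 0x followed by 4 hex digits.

`count` follows `duration_ms` (2 B), `height` (1 B), `reserved` (2 B), so it starts at offset 2 + 1 + 2 = 5 and occupies 2 bytes.
Bytes at offsets 5..6: 74 C1.
Big-endian: lowest address holds the most-significant byte.
The bytes are already most-significant first: 0x74C1.

0x74C1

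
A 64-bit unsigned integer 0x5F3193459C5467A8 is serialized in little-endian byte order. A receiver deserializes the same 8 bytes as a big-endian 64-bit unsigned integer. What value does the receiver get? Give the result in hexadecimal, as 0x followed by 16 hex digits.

Stored little-endian, the bytes at ascending addresses are A8 67 54 9C 45 93 31 5F.
Read back as big-endian, the last byte is least significant, giving 0xA867549C4593315F.

0xA867549C4593315F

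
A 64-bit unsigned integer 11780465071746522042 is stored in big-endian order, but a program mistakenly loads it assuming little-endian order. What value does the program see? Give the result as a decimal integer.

13410410389152103587

11780465071746522042 in 64-bit hexadecimal is 0xA37C9E9132591BBA.
Stored big-endian, the bytes at ascending addresses are A3 7C 9E 91 32 59 1B BA.
Read back as little-endian, the first byte is least significant, giving 0xBA1B5932919E7CA3.
0xBA1B5932919E7CA3 = 13410410389152103587.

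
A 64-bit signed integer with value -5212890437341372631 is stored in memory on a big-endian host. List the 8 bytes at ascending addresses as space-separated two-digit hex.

B7 A8 17 C4 2D 3C 9F 29

Two's complement of -5212890437341372631 in 64 bits: 5212890437341372631 = 0x4857E83BD2C360D7; invert → 0xB7A817C42D3C9F28; add 1 → 0xB7A817C42D3C9F29.
Split into bytes (most-significant first): B7 A8 17 C4 2D 3C 9F 29.
In big-endian order the high byte comes first in memory.
So the memory order matches the most-significant-first order: B7 A8 17 C4 2D 3C 9F 29.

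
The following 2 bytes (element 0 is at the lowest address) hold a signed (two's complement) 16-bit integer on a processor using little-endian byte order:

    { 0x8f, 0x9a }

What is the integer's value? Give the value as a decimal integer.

-25969

In little-endian order the low byte comes first in memory.
Reassemble most-significant byte first: 9A 8F → 0x9A8F.
Top bit is set, so as a signed 16-bit value this is 0x9A8F − 2^16 = -25969.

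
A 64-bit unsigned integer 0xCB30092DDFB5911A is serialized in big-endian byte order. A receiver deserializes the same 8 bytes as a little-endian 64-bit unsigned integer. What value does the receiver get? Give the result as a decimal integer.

Stored big-endian, the bytes at ascending addresses are CB 30 09 2D DF B5 91 1A.
Read back as little-endian, the first byte is least significant, giving 0x1A91B5DF2D0930CB.
0x1A91B5DF2D0930CB = 1914511286747082955.

1914511286747082955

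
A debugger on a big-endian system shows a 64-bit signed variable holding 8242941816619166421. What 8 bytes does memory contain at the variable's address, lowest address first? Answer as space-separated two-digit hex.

8242941816619166421 in hexadecimal, padded to 64 bits, is 0x7264CFE8C3CC6AD5.
Split into bytes (most-significant first): 72 64 CF E8 C3 CC 6A D5.
Big-endian: lowest address holds the most-significant byte.
So the memory order matches the most-significant-first order: 72 64 CF E8 C3 CC 6A D5.

72 64 CF E8 C3 CC 6A D5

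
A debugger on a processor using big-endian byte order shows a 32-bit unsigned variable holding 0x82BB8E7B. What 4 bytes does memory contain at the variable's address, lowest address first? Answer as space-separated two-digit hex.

82 BB 8E 7B

Split into bytes (most-significant first): 82 BB 8E 7B.
In big-endian order the high byte comes first in memory.
So the memory order matches the most-significant-first order: 82 BB 8E 7B.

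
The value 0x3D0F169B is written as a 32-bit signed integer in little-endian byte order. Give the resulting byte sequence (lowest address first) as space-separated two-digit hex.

9B 16 0F 3D

Split into bytes (most-significant first): 3D 0F 16 9B.
In little-endian order the low byte comes first in memory.
So at ascending addresses the bytes are 9B 16 0F 3D.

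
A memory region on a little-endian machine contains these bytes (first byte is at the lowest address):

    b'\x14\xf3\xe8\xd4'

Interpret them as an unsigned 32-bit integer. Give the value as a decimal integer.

3572036372

Little-endian stores the least-significant byte at the lowest address.
Reassemble most-significant byte first: D4 E8 F3 14 → 0xD4E8F314.
0xD4E8F314 = 3572036372.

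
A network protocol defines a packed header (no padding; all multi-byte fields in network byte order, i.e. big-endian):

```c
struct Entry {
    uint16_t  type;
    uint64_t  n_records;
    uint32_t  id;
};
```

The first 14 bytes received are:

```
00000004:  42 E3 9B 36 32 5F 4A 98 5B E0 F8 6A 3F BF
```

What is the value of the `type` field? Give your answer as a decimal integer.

`type` is the first field, at byte offset 0, occupying 2 bytes.
Bytes at offsets 0..1: 42 E3.
Big-endian stores the most-significant byte at the lowest address.
The bytes are already most-significant first: 0x42E3.
0x42E3 = 17123.

17123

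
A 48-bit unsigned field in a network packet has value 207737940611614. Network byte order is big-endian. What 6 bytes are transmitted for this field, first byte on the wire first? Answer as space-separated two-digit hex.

BC EF C2 28 12 1E

207737940611614 in hexadecimal, padded to 48 bits, is 0xBCEFC228121E.
Split into bytes (most-significant first): BC EF C2 28 12 1E.
Big-endian: lowest address holds the most-significant byte.
So the memory order matches the most-significant-first order: BC EF C2 28 12 1E.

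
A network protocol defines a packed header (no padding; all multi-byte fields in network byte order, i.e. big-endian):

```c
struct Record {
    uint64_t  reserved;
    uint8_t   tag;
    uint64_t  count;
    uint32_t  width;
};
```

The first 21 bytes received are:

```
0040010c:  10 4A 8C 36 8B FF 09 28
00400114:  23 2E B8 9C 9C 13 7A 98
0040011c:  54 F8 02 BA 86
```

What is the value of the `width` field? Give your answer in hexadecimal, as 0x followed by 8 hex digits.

`width` follows `reserved` (8 B), `tag` (1 B), `count` (8 B), so it starts at offset 8 + 1 + 8 = 17 and occupies 4 bytes.
Bytes at offsets 17..20: F8 02 BA 86.
Big-endian: lowest address holds the most-significant byte.
The bytes are already most-significant first: 0xF802BA86.

0xF802BA86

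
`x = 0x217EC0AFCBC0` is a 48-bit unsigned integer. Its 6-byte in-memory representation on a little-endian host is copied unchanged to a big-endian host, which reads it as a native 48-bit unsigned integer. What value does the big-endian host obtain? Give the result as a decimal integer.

211981059522081

Stored little-endian, the bytes at ascending addresses are C0 CB AF C0 7E 21.
Read back as big-endian, the last byte is least significant, giving 0xC0CBAFC07E21.
0xC0CBAFC07E21 = 211981059522081.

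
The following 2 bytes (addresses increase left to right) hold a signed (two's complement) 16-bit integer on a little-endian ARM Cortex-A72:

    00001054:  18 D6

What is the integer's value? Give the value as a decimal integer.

-10728

In little-endian order the low byte comes first in memory.
Reassemble most-significant byte first: D6 18 → 0xD618.
Top bit is set, so as a signed 16-bit value this is 0xD618 − 2^16 = -10728.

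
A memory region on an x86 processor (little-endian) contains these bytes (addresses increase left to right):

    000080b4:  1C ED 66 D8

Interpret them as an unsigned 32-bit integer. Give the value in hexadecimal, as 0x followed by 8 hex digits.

0xD866ED1C

In little-endian order the low byte comes first in memory.
Reassemble most-significant byte first: D8 66 ED 1C → 0xD866ED1C.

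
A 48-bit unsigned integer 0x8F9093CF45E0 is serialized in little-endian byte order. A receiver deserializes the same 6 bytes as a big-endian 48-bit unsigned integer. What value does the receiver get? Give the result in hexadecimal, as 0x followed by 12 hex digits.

0xE045CF93908F

Stored little-endian, the bytes at ascending addresses are E0 45 CF 93 90 8F.
Read back as big-endian, the last byte is least significant, giving 0xE045CF93908F.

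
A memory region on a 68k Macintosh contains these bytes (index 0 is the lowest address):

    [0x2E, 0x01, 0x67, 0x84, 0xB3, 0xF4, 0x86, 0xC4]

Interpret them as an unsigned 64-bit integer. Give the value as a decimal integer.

3315044620373886660

Big-endian: lowest address holds the most-significant byte.
The bytes are already most-significant first: 0x2E016784B3F486C4.
0x2E016784B3F486C4 = 3315044620373886660.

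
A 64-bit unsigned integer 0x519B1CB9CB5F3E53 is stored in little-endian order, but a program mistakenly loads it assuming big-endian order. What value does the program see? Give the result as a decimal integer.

Stored little-endian, the bytes at ascending addresses are 53 3E 5F CB B9 1C 9B 51.
Read back as big-endian, the last byte is least significant, giving 0x533E5FCBB91C9B51.
0x533E5FCBB91C9B51 = 5998337082292738897.

5998337082292738897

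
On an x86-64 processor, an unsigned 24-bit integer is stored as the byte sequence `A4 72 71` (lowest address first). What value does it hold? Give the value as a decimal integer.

Little-endian stores the least-significant byte at the lowest address.
Reassemble most-significant byte first: 71 72 A4 → 0x7172A4.
0x7172A4 = 7434916.

7434916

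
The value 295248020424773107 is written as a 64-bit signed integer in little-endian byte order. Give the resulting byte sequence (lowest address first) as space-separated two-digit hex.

F3 4D 0E A2 82 EE 18 04

295248020424773107 in hexadecimal, padded to 64 bits, is 0x0418EE82A20E4DF3.
Split into bytes (most-significant first): 04 18 EE 82 A2 0E 4D F3.
Little-endian stores the least-significant byte at the lowest address.
So at ascending addresses the bytes are F3 4D 0E A2 82 EE 18 04.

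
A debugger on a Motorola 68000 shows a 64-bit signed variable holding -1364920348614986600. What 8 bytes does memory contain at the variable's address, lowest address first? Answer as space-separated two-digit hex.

Two's complement of -1364920348614986600 in 64 bits: 1364920348614986600 = 0x12F12BD34DE60B68; invert → 0xED0ED42CB219F497; add 1 → 0xED0ED42CB219F498.
Split into bytes (most-significant first): ED 0E D4 2C B2 19 F4 98.
Big-endian: lowest address holds the most-significant byte.
So the memory order matches the most-significant-first order: ED 0E D4 2C B2 19 F4 98.

ED 0E D4 2C B2 19 F4 98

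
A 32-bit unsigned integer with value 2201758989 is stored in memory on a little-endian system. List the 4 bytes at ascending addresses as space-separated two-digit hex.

2201758989 in hexadecimal, padded to 32 bits, is 0x833C2D0D.
Split into bytes (most-significant first): 83 3C 2D 0D.
In little-endian order the low byte comes first in memory.
So at ascending addresses the bytes are 0D 2D 3C 83.

0D 2D 3C 83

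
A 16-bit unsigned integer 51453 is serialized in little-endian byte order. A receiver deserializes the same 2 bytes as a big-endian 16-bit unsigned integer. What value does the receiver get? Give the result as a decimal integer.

51453 in 16-bit hexadecimal is 0xC8FD.
Stored little-endian, the bytes at ascending addresses are FD C8.
Read back as big-endian, the last byte is least significant, giving 0xFDC8.
0xFDC8 = 64968.

64968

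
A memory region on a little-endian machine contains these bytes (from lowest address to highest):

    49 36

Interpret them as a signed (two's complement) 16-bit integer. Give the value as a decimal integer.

13897

Little-endian: lowest address holds the least-significant byte.
Reassemble most-significant byte first: 36 49 → 0x3649.
0x3649 = 13897.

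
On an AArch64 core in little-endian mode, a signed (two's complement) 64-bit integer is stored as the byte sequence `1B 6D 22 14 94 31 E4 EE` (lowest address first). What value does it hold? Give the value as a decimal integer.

-1232805885929951973

In little-endian order the low byte comes first in memory.
Reassemble most-significant byte first: EE E4 31 94 14 22 6D 1B → 0xEEE4319414226D1B.
Top bit is set, so as a signed 64-bit value this is 0xEEE4319414226D1B − 2^64 = -1232805885929951973.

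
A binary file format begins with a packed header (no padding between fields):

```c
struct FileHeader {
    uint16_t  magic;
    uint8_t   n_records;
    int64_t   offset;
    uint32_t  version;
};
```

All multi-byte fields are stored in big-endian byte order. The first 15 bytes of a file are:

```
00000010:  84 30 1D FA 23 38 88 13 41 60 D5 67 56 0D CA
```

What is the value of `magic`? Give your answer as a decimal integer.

`magic` is the first field, at byte offset 0, occupying 2 bytes.
Bytes at offsets 0..1: 84 30.
Big-endian stores the most-significant byte at the lowest address.
The bytes are already most-significant first: 0x8430.
0x8430 = 33840.

33840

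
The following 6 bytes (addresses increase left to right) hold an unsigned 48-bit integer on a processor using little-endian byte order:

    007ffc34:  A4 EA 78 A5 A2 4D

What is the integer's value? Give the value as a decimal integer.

In little-endian order the low byte comes first in memory.
Reassemble most-significant byte first: 4D A2 A5 78 EA A4 → 0x4DA2A578EAA4.
0x4DA2A578EAA4 = 85360956205732.

85360956205732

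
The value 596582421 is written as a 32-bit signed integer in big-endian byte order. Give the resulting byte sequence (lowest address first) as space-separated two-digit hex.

596582421 in hexadecimal, padded to 32 bits, is 0x238F2015.
Split into bytes (most-significant first): 23 8F 20 15.
Big-endian: lowest address holds the most-significant byte.
So the memory order matches the most-significant-first order: 23 8F 20 15.

23 8F 20 15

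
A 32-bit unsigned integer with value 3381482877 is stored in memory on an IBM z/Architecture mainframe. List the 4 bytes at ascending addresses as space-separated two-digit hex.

3381482877 in hexadecimal, padded to 32 bits, is 0xC98D557D.
Split into bytes (most-significant first): C9 8D 55 7D.
Big-endian: lowest address holds the most-significant byte.
So the memory order matches the most-significant-first order: C9 8D 55 7D.

C9 8D 55 7D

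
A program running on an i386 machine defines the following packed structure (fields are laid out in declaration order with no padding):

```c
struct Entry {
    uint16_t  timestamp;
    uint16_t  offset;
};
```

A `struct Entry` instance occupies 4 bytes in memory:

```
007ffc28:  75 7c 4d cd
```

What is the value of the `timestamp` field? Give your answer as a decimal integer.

`timestamp` is the first field, at byte offset 0, occupying 2 bytes.
Bytes at offsets 0..1: 75 7C.
Little-endian stores the least-significant byte at the lowest address.
Reassemble most-significant byte first: 7C 75 → 0x7C75.
0x7C75 = 31861.

31861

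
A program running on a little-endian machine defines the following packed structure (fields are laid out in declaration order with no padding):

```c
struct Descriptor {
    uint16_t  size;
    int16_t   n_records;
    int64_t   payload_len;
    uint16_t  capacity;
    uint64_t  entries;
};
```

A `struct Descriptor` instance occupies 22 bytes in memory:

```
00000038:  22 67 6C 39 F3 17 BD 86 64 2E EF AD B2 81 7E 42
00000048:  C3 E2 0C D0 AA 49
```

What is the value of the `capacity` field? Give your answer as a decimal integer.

33202

`capacity` follows `size` (2 B), `n_records` (2 B), `payload_len` (8 B), so it starts at offset 2 + 2 + 8 = 12 and occupies 2 bytes.
Bytes at offsets 12..13: B2 81.
Little-endian stores the least-significant byte at the lowest address.
Reassemble most-significant byte first: 81 B2 → 0x81B2.
0x81B2 = 33202.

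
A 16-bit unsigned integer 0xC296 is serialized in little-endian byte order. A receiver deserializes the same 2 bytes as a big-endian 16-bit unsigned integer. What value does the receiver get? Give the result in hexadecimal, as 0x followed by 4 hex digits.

0x96C2

Stored little-endian, the bytes at ascending addresses are 96 C2.
Read back as big-endian, the last byte is least significant, giving 0x96C2.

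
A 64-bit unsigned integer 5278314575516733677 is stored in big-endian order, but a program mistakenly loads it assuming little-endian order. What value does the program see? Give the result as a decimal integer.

17082277657809731657

5278314575516733677 in 64-bit hexadecimal is 0x49405724067110ED.
Stored big-endian, the bytes at ascending addresses are 49 40 57 24 06 71 10 ED.
Read back as little-endian, the first byte is least significant, giving 0xED10710624574049.
0xED10710624574049 = 17082277657809731657.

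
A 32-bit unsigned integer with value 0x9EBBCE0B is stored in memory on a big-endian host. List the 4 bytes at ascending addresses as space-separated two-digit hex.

9E BB CE 0B

Split into bytes (most-significant first): 9E BB CE 0B.
Big-endian: lowest address holds the most-significant byte.
So the memory order matches the most-significant-first order: 9E BB CE 0B.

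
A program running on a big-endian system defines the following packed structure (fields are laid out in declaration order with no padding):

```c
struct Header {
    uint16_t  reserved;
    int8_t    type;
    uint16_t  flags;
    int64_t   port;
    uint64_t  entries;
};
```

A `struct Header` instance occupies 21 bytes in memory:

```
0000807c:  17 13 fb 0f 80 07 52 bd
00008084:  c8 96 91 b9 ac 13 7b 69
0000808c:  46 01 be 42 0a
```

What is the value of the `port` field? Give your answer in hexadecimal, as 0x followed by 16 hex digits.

0x0752BDC89691B9AC

`port` follows `reserved` (2 B), `type` (1 B), `flags` (2 B), so it starts at offset 2 + 1 + 2 = 5 and occupies 8 bytes.
Bytes at offsets 5..12: 07 52 BD C8 96 91 B9 AC.
Big-endian stores the most-significant byte at the lowest address.
The bytes are already most-significant first: 0x0752BDC89691B9AC.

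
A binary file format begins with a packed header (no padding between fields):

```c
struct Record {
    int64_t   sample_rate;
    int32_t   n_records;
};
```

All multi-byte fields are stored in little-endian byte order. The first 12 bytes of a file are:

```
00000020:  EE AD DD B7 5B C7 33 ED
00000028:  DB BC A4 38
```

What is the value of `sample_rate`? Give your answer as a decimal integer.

`sample_rate` is the first field, at byte offset 0, occupying 8 bytes.
Bytes at offsets 0..7: EE AD DD B7 5B C7 33 ED.
Little-endian: lowest address holds the least-significant byte.
Reassemble most-significant byte first: ED 33 C7 5B B7 DD AD EE → 0xED33C75BB7DDADEE.
Top bit is set, so as a signed 64-bit value this is 0xED33C75BB7DDADEE − 2^64 = -1354519866167677458.

-1354519866167677458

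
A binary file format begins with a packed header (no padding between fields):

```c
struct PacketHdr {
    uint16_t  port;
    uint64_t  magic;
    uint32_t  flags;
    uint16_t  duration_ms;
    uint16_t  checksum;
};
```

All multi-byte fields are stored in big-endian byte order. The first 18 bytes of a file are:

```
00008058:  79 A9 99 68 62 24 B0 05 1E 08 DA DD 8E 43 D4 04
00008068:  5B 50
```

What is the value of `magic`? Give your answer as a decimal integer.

11054193195092352520

`magic` follows `port` (2 bytes), so it starts at byte offset 2 and occupies 8 bytes.
Bytes at offsets 2..9: 99 68 62 24 B0 05 1E 08.
Big-endian: lowest address holds the most-significant byte.
The bytes are already most-significant first: 0x99686224B0051E08.
0x99686224B0051E08 = 11054193195092352520.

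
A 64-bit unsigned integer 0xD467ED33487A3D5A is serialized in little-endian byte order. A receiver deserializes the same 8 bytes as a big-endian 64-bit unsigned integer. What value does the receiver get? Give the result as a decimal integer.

6502487887520294868

Stored little-endian, the bytes at ascending addresses are 5A 3D 7A 48 33 ED 67 D4.
Read back as big-endian, the last byte is least significant, giving 0x5A3D7A4833ED67D4.
0x5A3D7A4833ED67D4 = 6502487887520294868.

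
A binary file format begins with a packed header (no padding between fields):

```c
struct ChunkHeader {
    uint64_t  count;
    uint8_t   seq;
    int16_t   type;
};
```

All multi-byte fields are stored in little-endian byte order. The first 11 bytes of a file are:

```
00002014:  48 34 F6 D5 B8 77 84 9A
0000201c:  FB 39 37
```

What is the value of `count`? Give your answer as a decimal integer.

`count` is the first field, at byte offset 0, occupying 8 bytes.
Bytes at offsets 0..7: 48 34 F6 D5 B8 77 84 9A.
In little-endian order the low byte comes first in memory.
Reassemble most-significant byte first: 9A 84 77 B8 D5 F6 34 48 → 0x9A8477B8D5F63448.
0x9A8477B8D5F63448 = 11134155814514078792.

11134155814514078792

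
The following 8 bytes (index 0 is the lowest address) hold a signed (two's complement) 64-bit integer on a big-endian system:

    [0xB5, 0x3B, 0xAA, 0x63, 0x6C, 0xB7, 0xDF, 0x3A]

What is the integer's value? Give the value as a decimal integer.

-5387525185216192710

In big-endian order the high byte comes first in memory.
The bytes are already most-significant first: 0xB53BAA636CB7DF3A.
Top bit is set, so as a signed 64-bit value this is 0xB53BAA636CB7DF3A − 2^64 = -5387525185216192710.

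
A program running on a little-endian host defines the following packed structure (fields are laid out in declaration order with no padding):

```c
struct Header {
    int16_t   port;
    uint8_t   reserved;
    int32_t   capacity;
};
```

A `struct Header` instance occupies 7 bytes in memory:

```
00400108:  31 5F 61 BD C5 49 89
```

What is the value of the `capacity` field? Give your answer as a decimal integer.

`capacity` follows `port` (2 B), `reserved` (1 B), so it starts at offset 2 + 1 = 3 and occupies 4 bytes.
Bytes at offsets 3..6: BD C5 49 89.
In little-endian order the low byte comes first in memory.
Reassemble most-significant byte first: 89 49 C5 BD → 0x8949C5BD.
Top bit is set, so as a signed 32-bit value this is 0x8949C5BD − 2^32 = -1991653955.

-1991653955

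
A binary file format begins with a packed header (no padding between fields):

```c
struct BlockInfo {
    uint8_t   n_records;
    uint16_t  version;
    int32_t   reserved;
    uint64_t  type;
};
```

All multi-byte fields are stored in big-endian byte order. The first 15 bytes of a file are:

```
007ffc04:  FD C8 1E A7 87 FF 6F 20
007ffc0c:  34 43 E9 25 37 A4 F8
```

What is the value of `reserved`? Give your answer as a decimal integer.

`reserved` follows `n_records` (1 B), `version` (2 B), so it starts at offset 1 + 2 = 3 and occupies 4 bytes.
Bytes at offsets 3..6: A7 87 FF 6F.
Big-endian stores the most-significant byte at the lowest address.
The bytes are already most-significant first: 0xA787FF6F.
Top bit is set, so as a signed 32-bit value this is 0xA787FF6F − 2^32 = -1484259473.

-1484259473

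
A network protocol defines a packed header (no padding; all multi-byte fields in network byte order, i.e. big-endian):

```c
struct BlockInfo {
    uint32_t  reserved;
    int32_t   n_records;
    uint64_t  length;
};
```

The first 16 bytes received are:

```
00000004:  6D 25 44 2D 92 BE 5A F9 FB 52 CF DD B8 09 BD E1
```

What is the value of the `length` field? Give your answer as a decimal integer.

18109765602792553953

`length` follows `reserved` (4 B), `n_records` (4 B), so it starts at offset 4 + 4 = 8 and occupies 8 bytes.
Bytes at offsets 8..15: FB 52 CF DD B8 09 BD E1.
Big-endian stores the most-significant byte at the lowest address.
The bytes are already most-significant first: 0xFB52CFDDB809BDE1.
0xFB52CFDDB809BDE1 = 18109765602792553953.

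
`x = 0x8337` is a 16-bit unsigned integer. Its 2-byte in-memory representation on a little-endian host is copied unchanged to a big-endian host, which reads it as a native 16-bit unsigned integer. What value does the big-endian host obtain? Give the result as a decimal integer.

14211

Stored little-endian, the bytes at ascending addresses are 37 83.
Read back as big-endian, the last byte is least significant, giving 0x3783.
0x3783 = 14211.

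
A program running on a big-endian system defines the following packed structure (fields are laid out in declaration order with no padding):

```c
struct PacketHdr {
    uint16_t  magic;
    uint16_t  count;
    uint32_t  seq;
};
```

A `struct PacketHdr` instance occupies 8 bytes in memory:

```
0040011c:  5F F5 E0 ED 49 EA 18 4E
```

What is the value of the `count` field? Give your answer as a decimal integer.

57581

`count` follows `magic` (2 bytes), so it starts at byte offset 2 and occupies 2 bytes.
Bytes at offsets 2..3: E0 ED.
Big-endian stores the most-significant byte at the lowest address.
The bytes are already most-significant first: 0xE0ED.
0xE0ED = 57581.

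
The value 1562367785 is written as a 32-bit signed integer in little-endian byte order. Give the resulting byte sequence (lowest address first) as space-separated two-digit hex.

29 D7 1F 5D

1562367785 in hexadecimal, padded to 32 bits, is 0x5D1FD729.
Split into bytes (most-significant first): 5D 1F D7 29.
Little-endian: lowest address holds the least-significant byte.
So at ascending addresses the bytes are 29 D7 1F 5D.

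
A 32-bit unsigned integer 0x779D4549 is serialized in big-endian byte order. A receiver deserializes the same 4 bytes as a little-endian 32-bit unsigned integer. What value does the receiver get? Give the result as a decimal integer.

1229299063

Stored big-endian, the bytes at ascending addresses are 77 9D 45 49.
Read back as little-endian, the first byte is least significant, giving 0x49459D77.
0x49459D77 = 1229299063.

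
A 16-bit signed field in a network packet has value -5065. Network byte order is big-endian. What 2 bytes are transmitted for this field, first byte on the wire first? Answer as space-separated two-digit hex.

Two's complement of -5065 in 16 bits: 5065 = 0x13C9; invert → 0xEC36; add 1 → 0xEC37.
Split into bytes (most-significant first): EC 37.
Big-endian: lowest address holds the most-significant byte.
So the memory order matches the most-significant-first order: EC 37.

EC 37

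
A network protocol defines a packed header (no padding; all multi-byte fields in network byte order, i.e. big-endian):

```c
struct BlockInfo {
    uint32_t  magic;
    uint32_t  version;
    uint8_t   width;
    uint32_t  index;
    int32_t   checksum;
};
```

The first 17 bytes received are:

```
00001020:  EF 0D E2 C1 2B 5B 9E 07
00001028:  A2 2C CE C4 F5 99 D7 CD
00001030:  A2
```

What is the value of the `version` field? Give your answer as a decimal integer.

`version` follows `magic` (4 bytes), so it starts at byte offset 4 and occupies 4 bytes.
Bytes at offsets 4..7: 2B 5B 9E 07.
Big-endian: lowest address holds the most-significant byte.
The bytes are already most-significant first: 0x2B5B9E07.
0x2B5B9E07 = 727424519.

727424519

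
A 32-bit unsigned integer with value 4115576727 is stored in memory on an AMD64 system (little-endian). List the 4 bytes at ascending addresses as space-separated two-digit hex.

97 B7 4E F5

4115576727 in hexadecimal, padded to 32 bits, is 0xF54EB797.
Split into bytes (most-significant first): F5 4E B7 97.
Little-endian: lowest address holds the least-significant byte.
So at ascending addresses the bytes are 97 B7 4E F5.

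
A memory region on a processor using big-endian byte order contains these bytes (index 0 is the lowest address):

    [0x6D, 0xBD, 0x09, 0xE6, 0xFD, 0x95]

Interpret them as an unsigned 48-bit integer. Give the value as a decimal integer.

Big-endian stores the most-significant byte at the lowest address.
The bytes are already most-significant first: 0x6DBD09E6FD95.
0x6DBD09E6FD95 = 120658682379669.

120658682379669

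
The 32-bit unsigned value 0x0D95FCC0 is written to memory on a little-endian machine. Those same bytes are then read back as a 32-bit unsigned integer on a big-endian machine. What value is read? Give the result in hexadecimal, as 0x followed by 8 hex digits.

0xC0FC950D

Stored little-endian, the bytes at ascending addresses are C0 FC 95 0D.
Read back as big-endian, the last byte is least significant, giving 0xC0FC950D.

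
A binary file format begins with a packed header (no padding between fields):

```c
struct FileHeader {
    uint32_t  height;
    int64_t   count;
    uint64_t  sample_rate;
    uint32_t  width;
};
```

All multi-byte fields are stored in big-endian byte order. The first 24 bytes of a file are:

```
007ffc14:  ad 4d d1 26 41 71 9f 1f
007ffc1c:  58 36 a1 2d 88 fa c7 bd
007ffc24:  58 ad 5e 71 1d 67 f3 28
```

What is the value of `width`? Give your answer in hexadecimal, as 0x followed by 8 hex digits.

`width` follows `height` (4 B), `count` (8 B), `sample_rate` (8 B), so it starts at offset 4 + 8 + 8 = 20 and occupies 4 bytes.
Bytes at offsets 20..23: 1D 67 F3 28.
Big-endian stores the most-significant byte at the lowest address.
The bytes are already most-significant first: 0x1D67F328.

0x1D67F328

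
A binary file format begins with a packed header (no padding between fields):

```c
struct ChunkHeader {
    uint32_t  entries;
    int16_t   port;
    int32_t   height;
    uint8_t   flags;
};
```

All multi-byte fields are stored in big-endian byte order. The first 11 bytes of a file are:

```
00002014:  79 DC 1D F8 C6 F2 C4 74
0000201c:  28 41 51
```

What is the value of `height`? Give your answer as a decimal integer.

`height` follows `entries` (4 B), `port` (2 B), so it starts at offset 4 + 2 = 6 and occupies 4 bytes.
Bytes at offsets 6..9: C4 74 28 41.
Big-endian: lowest address holds the most-significant byte.
The bytes are already most-significant first: 0xC4742841.
Top bit is set, so as a signed 32-bit value this is 0xC4742841 − 2^32 = -999020479.

-999020479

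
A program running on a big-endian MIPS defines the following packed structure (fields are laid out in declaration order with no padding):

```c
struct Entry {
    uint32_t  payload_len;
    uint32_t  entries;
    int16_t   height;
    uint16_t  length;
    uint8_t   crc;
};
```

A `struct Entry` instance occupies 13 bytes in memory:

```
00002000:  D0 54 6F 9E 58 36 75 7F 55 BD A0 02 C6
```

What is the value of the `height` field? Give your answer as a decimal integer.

`height` follows `payload_len` (4 B), `entries` (4 B), so it starts at offset 4 + 4 = 8 and occupies 2 bytes.
Bytes at offsets 8..9: 55 BD.
In big-endian order the high byte comes first in memory.
The bytes are already most-significant first: 0x55BD.
0x55BD = 21949.

21949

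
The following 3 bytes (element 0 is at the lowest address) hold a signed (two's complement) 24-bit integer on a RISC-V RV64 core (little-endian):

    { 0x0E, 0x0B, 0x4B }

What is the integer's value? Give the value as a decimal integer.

In little-endian order the low byte comes first in memory.
Reassemble most-significant byte first: 4B 0B 0E → 0x4B0B0E.
0x4B0B0E = 4918030.

4918030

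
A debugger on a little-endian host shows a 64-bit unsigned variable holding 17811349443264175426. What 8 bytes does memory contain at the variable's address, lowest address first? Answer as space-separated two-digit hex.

17811349443264175426 in hexadecimal, padded to 64 bits, is 0xF72E9FF3381CDD42.
Split into bytes (most-significant first): F7 2E 9F F3 38 1C DD 42.
In little-endian order the low byte comes first in memory.
So at ascending addresses the bytes are 42 DD 1C 38 F3 9F 2E F7.

42 DD 1C 38 F3 9F 2E F7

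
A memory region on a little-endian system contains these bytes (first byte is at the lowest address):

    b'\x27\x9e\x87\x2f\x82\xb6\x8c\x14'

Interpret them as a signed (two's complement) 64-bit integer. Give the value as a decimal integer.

1480759047757471271

Little-endian stores the least-significant byte at the lowest address.
Reassemble most-significant byte first: 14 8C B6 82 2F 87 9E 27 → 0x148CB6822F879E27.
0x148CB6822F879E27 = 1480759047757471271.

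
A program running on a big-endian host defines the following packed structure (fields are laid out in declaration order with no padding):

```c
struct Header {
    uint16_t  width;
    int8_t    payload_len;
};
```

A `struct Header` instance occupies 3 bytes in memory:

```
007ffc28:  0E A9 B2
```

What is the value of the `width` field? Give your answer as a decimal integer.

`width` is the first field, at byte offset 0, occupying 2 bytes.
Bytes at offsets 0..1: 0E A9.
In big-endian order the high byte comes first in memory.
The bytes are already most-significant first: 0x0EA9.
0x0EA9 = 3753.

3753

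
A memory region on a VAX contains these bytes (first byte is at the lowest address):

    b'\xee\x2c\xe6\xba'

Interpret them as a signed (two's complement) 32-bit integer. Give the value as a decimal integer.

-1159320338

In little-endian order the low byte comes first in memory.
Reassemble most-significant byte first: BA E6 2C EE → 0xBAE62CEE.
Top bit is set, so as a signed 32-bit value this is 0xBAE62CEE − 2^32 = -1159320338.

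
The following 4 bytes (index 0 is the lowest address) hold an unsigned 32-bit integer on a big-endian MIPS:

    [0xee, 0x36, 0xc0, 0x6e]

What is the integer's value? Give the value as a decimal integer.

In big-endian order the high byte comes first in memory.
The bytes are already most-significant first: 0xEE36C06E.
0xEE36C06E = 3996565614.

3996565614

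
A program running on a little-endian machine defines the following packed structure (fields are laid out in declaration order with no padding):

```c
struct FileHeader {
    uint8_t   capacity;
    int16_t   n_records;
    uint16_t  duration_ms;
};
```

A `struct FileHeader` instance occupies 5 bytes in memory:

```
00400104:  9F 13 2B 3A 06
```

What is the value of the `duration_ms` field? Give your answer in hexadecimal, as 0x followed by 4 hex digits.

0x063A

`duration_ms` follows `capacity` (1 B), `n_records` (2 B), so it starts at offset 1 + 2 = 3 and occupies 2 bytes.
Bytes at offsets 3..4: 3A 06.
In little-endian order the low byte comes first in memory.
Reassemble most-significant byte first: 06 3A → 0x063A.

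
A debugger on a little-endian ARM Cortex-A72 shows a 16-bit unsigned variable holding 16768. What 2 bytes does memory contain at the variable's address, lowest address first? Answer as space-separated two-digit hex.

80 41

16768 in hexadecimal, padded to 16 bits, is 0x4180.
Split into bytes (most-significant first): 41 80.
In little-endian order the low byte comes first in memory.
So at ascending addresses the bytes are 80 41.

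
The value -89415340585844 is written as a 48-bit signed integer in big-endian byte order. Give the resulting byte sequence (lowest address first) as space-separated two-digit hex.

Two's complement of -89415340585844 in 48 bits: 89415340585844 = 0x5152A19CF374; invert → 0xAEAD5E630C8B; add 1 → 0xAEAD5E630C8C.
Split into bytes (most-significant first): AE AD 5E 63 0C 8C.
In big-endian order the high byte comes first in memory.
So the memory order matches the most-significant-first order: AE AD 5E 63 0C 8C.

AE AD 5E 63 0C 8C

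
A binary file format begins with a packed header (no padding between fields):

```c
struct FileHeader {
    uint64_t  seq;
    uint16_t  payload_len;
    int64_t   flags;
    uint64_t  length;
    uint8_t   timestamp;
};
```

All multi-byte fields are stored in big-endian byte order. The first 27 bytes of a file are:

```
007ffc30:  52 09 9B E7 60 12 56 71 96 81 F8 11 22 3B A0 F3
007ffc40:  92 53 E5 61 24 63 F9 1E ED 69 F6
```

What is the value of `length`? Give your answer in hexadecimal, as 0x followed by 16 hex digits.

0xE5612463F91EED69

`length` follows `seq` (8 B), `payload_len` (2 B), `flags` (8 B), so it starts at offset 8 + 2 + 8 = 18 and occupies 8 bytes.
Bytes at offsets 18..25: E5 61 24 63 F9 1E ED 69.
Big-endian stores the most-significant byte at the lowest address.
The bytes are already most-significant first: 0xE5612463F91EED69.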